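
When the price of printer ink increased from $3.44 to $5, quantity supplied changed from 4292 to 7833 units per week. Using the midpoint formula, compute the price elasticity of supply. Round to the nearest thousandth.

1.580

%ΔQ = (7833 − 4292)/[(4292 + 7833)/2] = 3541/6062.5 ≈ 0.5841.
%Δp = (5 − 3.44)/[(3.44 + 5)/2] = 1.56/4.22 ≈ 0.3697.
Arc elasticity E = %ΔQ/%Δp ≈ 0.5841/0.3697 ≈ 1.580.
|E| > 1: supply is elastic over this range.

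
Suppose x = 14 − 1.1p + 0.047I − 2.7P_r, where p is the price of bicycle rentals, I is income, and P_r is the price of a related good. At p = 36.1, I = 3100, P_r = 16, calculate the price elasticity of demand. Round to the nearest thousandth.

First evaluate x: 14 − 1.1(36.1) + 0.047(3100) − 2.7(16) = 14 − 39.71 + 145.7 − 43.2 = 76.79.
∂x/∂p = −1.1, so E_p = (−1.1)·(36.1/76.79) ≈ -0.517.
|E_p| < 1: demand is inelastic.

-0.517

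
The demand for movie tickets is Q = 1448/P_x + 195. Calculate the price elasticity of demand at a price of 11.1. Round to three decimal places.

-0.401

At P_x = 11.1, Q = 325.4505.
dQ/dP_x = −1448/P_x² = −11.7523.
Point elasticity E = (dQ/dP_x)·(P_x/Q) = -11.7523 × 11.1/325.4505 ≈ -0.401.
|E| < 1, so demand is inelastic at this price.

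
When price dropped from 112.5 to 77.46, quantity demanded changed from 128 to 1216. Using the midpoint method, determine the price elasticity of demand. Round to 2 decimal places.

%Δq = (1216 − 128)/[(128 + 1216)/2] = 1088/672 ≈ 1.6190.
%ΔP = (77.46 − 112.5)/[(112.5 + 77.46)/2] = -35.04/94.98 ≈ -0.3689.
Arc elasticity E = %Δq/%ΔP ≈ 1.6190/-0.3689 ≈ -4.39.
|E| > 1: demand is elastic over this range.

-4.39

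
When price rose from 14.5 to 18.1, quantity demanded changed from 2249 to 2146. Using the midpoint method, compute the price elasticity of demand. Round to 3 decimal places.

-0.212

%Δq = (2146 − 2249)/[(2249 + 2146)/2] = -103/2197.5 ≈ -0.0469.
%ΔP = (18.1 − 14.5)/[(14.5 + 18.1)/2] = 3.6/16.3 ≈ 0.2209.
Arc elasticity E = %Δq/%ΔP ≈ -0.0469/0.2209 ≈ -0.212.
|E| < 1: demand is inelastic over this range.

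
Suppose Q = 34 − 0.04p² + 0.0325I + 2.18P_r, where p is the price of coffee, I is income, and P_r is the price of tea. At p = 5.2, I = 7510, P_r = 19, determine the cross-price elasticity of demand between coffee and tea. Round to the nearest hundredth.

Substituting, Q = 34 − 0.04(5.2)² + 0.0325(7510) + 2.18(19) = 34 − 1.0816 + 244.075 + 41.42 = 318.4134.
∂Q/∂P_r = +2.18, so E_xy = 2.18·(19/318.4134) ≈ 0.13.
E_xy > 0: the goods are substitutes.

0.13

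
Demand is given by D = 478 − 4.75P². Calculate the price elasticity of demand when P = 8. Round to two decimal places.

-3.49

At P = 8, D = 174.
dD/dP = −2·4.75·P = −76.
Point elasticity E = (dD/dP)·(P/D) = -76 × 8/174 ≈ -3.49.
|E| > 1, so demand is elastic at this price.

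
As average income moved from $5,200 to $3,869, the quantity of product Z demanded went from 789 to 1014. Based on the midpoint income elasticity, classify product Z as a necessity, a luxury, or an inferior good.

inferior

%ΔQ = (1014 − 789)/[(789+1014)/2] = 225/901.5 ≈ 0.2496.
%ΔM = (3,869 − 5,200)/[(5,200+3,869)/2] = -1331/4534.5 ≈ -0.2935.
E_I = %ΔQ/%ΔM ≈ -0.850.
E_I < 0: inferior good.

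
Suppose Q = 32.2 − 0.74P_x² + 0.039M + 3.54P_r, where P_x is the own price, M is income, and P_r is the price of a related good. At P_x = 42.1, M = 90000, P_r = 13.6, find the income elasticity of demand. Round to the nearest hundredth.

1.54

First evaluate Q: 32.2 − 0.74(42.1)² + 0.039(90000) + 3.54(13.6) = 32.2 − 1311.5834 + 3510 + 48.144 = 2278.7606.
∂Q/∂M = +0.039, so E_I = 0.039·(90000/2278.7606) ≈ 1.54.
E_I > 1: normal good (luxury).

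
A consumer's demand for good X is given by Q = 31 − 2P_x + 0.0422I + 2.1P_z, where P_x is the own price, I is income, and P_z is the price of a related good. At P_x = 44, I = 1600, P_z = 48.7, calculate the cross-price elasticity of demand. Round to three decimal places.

Evaluating quantity at (P_x, I, P_z) gives Q = 31 − 2(44) + 0.0422(1600) + 2.1(48.7) = 31 − 88 + 67.52 + 102.27 = 112.79.
∂Q/∂P_z = +2.1, so E_xy = 2.1·(48.7/112.79) ≈ 0.907.
E_xy > 0: the goods are substitutes.

0.907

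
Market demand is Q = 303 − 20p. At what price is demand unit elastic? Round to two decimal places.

7.58

For linear demand Q = a − bp, E = −bp/(a − bp). |E| = 1 ⇒ bp = a − bp ⇒ p = a/(2b).
p = 303/(2·20) ≈ 7.58.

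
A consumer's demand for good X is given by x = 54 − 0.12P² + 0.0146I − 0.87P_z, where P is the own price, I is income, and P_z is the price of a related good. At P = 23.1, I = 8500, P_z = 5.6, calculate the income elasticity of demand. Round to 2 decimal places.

1.14

x = 54 − 0.12(23.1)² + 0.0146(8500) − 0.87(5.6) = 54 − 64.0332 + 124.1 − 4.872 = 109.1948.
∂x/∂I = +0.0146, so E_I = 0.0146·(8500/109.1948) ≈ 1.14.
E_I > 1: normal good (luxury).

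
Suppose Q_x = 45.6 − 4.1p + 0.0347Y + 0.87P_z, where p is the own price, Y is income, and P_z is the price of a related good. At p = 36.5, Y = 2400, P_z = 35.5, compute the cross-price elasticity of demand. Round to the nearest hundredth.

At the given point, Q_x = 45.6 − 4.1(36.5) + 0.0347(2400) + 0.87(35.5) = 45.6 − 149.65 + 83.28 + 30.885 = 10.115.
∂Q_x/∂P_z = +0.87, so E_xy = 0.87·(35.5/10.115) ≈ 3.05.
E_xy > 0: the goods are substitutes.

3.05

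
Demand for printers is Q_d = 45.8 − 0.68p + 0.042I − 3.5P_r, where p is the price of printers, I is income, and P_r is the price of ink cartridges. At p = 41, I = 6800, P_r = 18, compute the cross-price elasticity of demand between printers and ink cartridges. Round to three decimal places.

-0.262

Q_d = 45.8 − 0.68(41) + 0.042(6800) − 3.5(18) = 45.8 − 27.88 + 285.6 − 63 = 240.52.
∂Q_d/∂P_r = −3.5, so E_xy = -3.5·(18/240.52) ≈ -0.262.
E_xy < 0: the goods are complements.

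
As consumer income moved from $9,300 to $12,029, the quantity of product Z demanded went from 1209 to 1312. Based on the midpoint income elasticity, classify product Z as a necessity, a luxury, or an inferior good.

%ΔQ = (1312 − 1209)/[(1209+1312)/2] = 103/1260.5 ≈ 0.0817.
%ΔI = (12,029 − 9,300)/[(9,300+12,029)/2] = 2729/10664.5 ≈ 0.2559.
E_I = %ΔQ/%ΔI ≈ 0.319.
E_I ∈ (0,1): normal good (necessity).

necessity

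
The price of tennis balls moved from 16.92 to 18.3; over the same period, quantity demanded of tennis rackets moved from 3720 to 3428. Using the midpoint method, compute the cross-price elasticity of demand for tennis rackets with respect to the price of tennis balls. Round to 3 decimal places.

%ΔQ_x = (3428 − 3720)/[(3720+3428)/2] = -292/3574 ≈ -0.0817.
%ΔP_y = (18.3 − 16.92)/[(16.92+18.3)/2] ≈ 0.0784.
E_xy = -0.0817/0.0784 ≈ -1.043.
E_xy < 0, so tennis rackets and tennis balls are complements.

-1.043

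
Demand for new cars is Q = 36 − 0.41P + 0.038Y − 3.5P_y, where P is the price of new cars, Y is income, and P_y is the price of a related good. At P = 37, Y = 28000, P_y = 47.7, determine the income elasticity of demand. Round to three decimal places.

1.159

Substituting, Q = 36 − 0.41(37) + 0.038(28000) − 3.5(47.7) = 36 − 15.17 + 1064 − 166.95 = 917.88.
∂Q/∂Y = +0.038, so E_I = 0.038·(28000/917.88) ≈ 1.159.
E_I > 1: normal good (luxury).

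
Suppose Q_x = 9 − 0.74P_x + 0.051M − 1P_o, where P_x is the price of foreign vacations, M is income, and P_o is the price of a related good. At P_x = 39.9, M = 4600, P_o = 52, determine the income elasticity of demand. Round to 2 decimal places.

1.45

Evaluating quantity at (P_x, M, P_o) gives Q_x = 9 − 0.74(39.9) + 0.051(4600) − 1(52) = 9 − 29.526 + 234.6 − 52 = 162.074.
∂Q_x/∂M = +0.051, so E_I = 0.051·(4600/162.074) ≈ 1.45.
E_I > 1: normal good (luxury).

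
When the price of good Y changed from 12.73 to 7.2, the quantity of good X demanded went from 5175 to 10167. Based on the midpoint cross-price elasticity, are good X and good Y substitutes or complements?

complements

%ΔQ_x = (10167 − 5175)/[(5175+10167)/2] = 4992/7671 ≈ 0.6508.
%ΔP_y = (7.2 − 12.73)/[(12.73+7.2)/2] ≈ -0.5549.
E_xy = 0.6508/-0.5549 ≈ -1.173.
E_xy < 0, so the goods are complements.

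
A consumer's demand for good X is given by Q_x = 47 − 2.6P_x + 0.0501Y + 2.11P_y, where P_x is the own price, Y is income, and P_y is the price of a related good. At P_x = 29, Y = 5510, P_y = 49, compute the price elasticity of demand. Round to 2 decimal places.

-0.21

Q_x = 47 − 2.6(29) + 0.0501(5510) + 2.11(49) = 47 − 75.4 + 276.051 + 103.39 = 351.041.
∂Q_x/∂P_x = −2.6, so E_p = (−2.6)·(29/351.041) ≈ -0.21.
|E_p| < 1: demand is inelastic.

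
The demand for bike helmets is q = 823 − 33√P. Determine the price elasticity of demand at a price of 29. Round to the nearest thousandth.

At P = 29, q = 645.2896.
dq/dP = −33/(2√P) = −33/(2·5.3852).
Point elasticity E = (dq/dP)·(P/q) = -3.064 × 29/645.2896 ≈ -0.138.
|E| < 1, so demand is inelastic at this price.

-0.138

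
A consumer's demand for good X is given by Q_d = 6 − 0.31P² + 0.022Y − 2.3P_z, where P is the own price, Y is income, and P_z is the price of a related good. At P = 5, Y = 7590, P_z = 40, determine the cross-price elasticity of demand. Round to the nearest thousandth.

Substituting, Q_d = 6 − 0.31(5)² + 0.022(7590) − 2.3(40) = 6 − 7.75 + 166.98 − 92 = 73.23.
∂Q_d/∂P_z = −2.3, so E_xy = -2.3·(40/73.23) ≈ -1.256.
E_xy < 0: the goods are complements.

-1.256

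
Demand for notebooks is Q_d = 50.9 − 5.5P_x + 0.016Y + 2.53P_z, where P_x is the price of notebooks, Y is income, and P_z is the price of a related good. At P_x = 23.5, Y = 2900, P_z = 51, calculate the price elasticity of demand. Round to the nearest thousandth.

-1.331

Evaluating quantity at (P_x, Y, P_z) gives Q_d = 50.9 − 5.5(23.5) + 0.016(2900) + 2.53(51) = 50.9 − 129.25 + 46.4 + 129.03 = 97.08.
∂Q_d/∂P_x = −5.5, so E_p = (−5.5)·(23.5/97.08) ≈ -1.331.
|E_p| > 1: demand is elastic.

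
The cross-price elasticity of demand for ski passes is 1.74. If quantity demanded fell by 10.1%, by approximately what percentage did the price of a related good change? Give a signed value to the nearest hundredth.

%ΔQ ≈ E × %ΔP_y ⇒ %ΔP_y = %ΔQ / E = (-10.1%)/(1.74) ≈ -5.80%.

-5.80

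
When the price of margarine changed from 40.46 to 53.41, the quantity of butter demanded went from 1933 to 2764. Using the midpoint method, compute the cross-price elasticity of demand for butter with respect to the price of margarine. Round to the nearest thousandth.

%ΔQ_x = (2764 − 1933)/[(1933+2764)/2] = 831/2348.5 ≈ 0.3538.
%ΔP_y = (53.41 − 40.46)/[(40.46+53.41)/2] ≈ 0.2759.
E_xy = 0.3538/0.2759 ≈ 1.282.
E_xy > 0, so butter and margarine are substitutes.

1.282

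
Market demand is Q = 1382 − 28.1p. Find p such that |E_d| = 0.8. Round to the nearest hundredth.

21.86

Set −bp/(a − bp) = −0.8 ⇒ bp = 0.8(a − bp) ⇒ bp(1+0.8) = 0.8·a.
p = 0.8·1382/(28.1·1.8) ≈ 21.86.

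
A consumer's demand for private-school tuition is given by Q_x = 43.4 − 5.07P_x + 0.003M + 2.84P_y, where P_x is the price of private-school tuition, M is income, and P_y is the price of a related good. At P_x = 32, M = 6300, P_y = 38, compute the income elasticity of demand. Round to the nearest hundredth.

2.37

At the given point, Q_x = 43.4 − 5.07(32) + 0.003(6300) + 2.84(38) = 43.4 − 162.24 + 18.9 + 107.92 = 7.98.
∂Q_x/∂M = +0.003, so E_I = 0.003·(6300/7.98) ≈ 2.37.
E_I > 1: normal good (luxury).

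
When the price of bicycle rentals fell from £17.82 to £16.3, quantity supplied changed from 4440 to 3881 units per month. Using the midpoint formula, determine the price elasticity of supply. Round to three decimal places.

%ΔQ = (3881 − 4440)/[(4440 + 3881)/2] = -559/4160.5 ≈ -0.1344.
%Δp = (16.3 − 17.82)/[(17.82 + 16.3)/2] = -1.52/17.06 ≈ -0.0891.
Arc elasticity E = %ΔQ/%Δp ≈ -0.1344/-0.0891 ≈ 1.508.
|E| > 1: supply is elastic over this range.

1.508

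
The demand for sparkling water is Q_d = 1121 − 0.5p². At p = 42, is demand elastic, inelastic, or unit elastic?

At p = 42, Q_d = 239.
dQ_d/dp = −2·0.5·p = −42.
Point elasticity E = (dQ_d/dp)·(p/Q_d) = -42 × 42/239 ≈ -7.381.
|E| ≈ 7.381 > 1, so demand is elastic.

elastic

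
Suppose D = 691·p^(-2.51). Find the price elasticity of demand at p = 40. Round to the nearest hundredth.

-2.51

For a Cobb–Douglas (constant-elasticity) form D = A·p^α·…, the elasticity with respect to p equals the exponent α at every point.
Here the exponent on p is -2.51, so the price elasticity of demand is -2.51.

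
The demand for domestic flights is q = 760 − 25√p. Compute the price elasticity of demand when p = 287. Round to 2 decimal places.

-0.63

At p = 287, q = 336.4731.
dq/dp = −25/(2√p) = −25/(2·16.9411).
Point elasticity E = (dq/dp)·(p/q) = -0.7379 × 287/336.4731 ≈ -0.63.
|E| < 1, so demand is inelastic at this price.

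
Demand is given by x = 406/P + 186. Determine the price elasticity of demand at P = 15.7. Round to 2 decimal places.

At P = 15.7, x = 211.8599.
dx/dP = −406/P² = −1.6471.
Point elasticity E = (dx/dP)·(P/x) = -1.6471 × 15.7/211.8599 ≈ -0.12.
|E| < 1, so demand is inelastic at this price.

-0.12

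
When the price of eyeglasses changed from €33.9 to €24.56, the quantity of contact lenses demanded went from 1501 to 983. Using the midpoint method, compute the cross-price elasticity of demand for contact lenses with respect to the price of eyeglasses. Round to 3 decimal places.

1.305

%ΔQ_x = (983 − 1501)/[(1501+983)/2] = -518/1242 ≈ -0.4171.
%ΔP_y = (24.56 − 33.9)/[(33.9+24.56)/2] ≈ -0.3195.
E_xy = -0.4171/-0.3195 ≈ 1.305.
E_xy > 0, so contact lenses and eyeglasses are substitutes.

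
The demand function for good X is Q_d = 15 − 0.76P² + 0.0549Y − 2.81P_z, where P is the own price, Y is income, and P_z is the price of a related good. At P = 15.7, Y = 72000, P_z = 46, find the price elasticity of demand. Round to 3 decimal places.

-0.103

Substituting, Q_d = 15 − 0.76(15.7)² + 0.0549(72000) − 2.81(46) = 15 − 187.3324 + 3952.8 − 129.26 = 3651.2076.
∂Q_d/∂P = −2·0.76·P = -23.864, so E_p = -23.864·(15.7/3651.2076) ≈ -0.103.
|E_p| < 1: demand is inelastic.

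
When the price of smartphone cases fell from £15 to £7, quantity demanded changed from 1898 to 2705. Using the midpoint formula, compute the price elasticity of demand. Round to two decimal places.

%Δq = (2705 − 1898)/[(1898 + 2705)/2] = 807/2301.5 ≈ 0.3506.
%ΔP = (7 − 15)/[(15 + 7)/2] = -8/11 ≈ -0.7273.
Arc elasticity E = %Δq/%ΔP ≈ 0.3506/-0.7273 ≈ -0.48.
|E| < 1: demand is inelastic over this range.

-0.48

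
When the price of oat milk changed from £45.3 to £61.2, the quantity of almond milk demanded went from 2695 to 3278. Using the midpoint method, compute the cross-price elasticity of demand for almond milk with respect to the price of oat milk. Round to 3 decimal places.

%ΔQ_x = (3278 − 2695)/[(2695+3278)/2] = 583/2986.5 ≈ 0.1952.
%ΔP_y = (61.2 − 45.3)/[(45.3+61.2)/2] ≈ 0.2986.
E_xy = 0.1952/0.2986 ≈ 0.654.
E_xy > 0, so almond milk and oat milk are substitutes.

0.654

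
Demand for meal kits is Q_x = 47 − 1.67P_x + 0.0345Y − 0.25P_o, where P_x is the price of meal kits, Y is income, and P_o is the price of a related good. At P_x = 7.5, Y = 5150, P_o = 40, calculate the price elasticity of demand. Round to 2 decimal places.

-0.06

Substituting, Q_x = 47 − 1.67(7.5) + 0.0345(5150) − 0.25(40) = 47 − 12.525 + 177.675 − 10 = 202.15.
∂Q_x/∂P_x = −1.67, so E_p = (−1.67)·(7.5/202.15) ≈ -0.06.
|E_p| < 1: demand is inelastic.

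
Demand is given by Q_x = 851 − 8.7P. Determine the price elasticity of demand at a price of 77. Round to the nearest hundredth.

At P = 77, Q_x = 181.1.
dQ_x/dP = −8.7.
Point elasticity E = (dQ_x/dP)·(P/Q_x) = -8.7 × 77/181.1 ≈ -3.70.
|E| > 1, so demand is elastic at this price.

-3.70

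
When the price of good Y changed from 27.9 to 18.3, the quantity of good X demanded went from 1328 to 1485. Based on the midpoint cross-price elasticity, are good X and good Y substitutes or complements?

complements

%ΔQ_x = (1485 − 1328)/[(1328+1485)/2] = 157/1406.5 ≈ 0.1116.
%ΔP_y = (18.3 − 27.9)/[(27.9+18.3)/2] ≈ -0.4156.
E_xy = 0.1116/-0.4156 ≈ -0.269.
E_xy < 0, so the goods are complements.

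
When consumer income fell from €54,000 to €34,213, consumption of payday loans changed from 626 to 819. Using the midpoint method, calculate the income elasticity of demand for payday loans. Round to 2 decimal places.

-0.60

%ΔQ = (819 − 626)/[(626+819)/2] = 193/722.5 ≈ 0.2671.
%ΔY = (34,213 − 54,000)/[(54,000+34,213)/2] = -19787/44106.5 ≈ -0.4486.
E_I = %ΔQ/%ΔY ≈ -0.60.
E_I < 0: inferior good.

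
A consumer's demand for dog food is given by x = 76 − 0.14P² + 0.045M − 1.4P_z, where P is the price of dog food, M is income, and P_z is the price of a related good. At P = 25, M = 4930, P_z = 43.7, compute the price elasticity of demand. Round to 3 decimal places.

First evaluate x: 76 − 0.14(25)² + 0.045(4930) − 1.4(43.7) = 76 − 87.5 + 221.85 − 61.18 = 149.17.
∂x/∂P = −2·0.14·P = -7, so E_p = -7·(25/149.17) ≈ -1.173.
|E_p| > 1: demand is elastic.

-1.173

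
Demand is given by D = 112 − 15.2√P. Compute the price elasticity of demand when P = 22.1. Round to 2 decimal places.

At P = 22.1, D = 40.5438.
dD/dP = −15.2/(2√P) = −15.2/(2·4.7011).
Point elasticity E = (dD/dP)·(P/D) = -1.6167 × 22.1/40.5438 ≈ -0.88.
|E| < 1, so demand is inelastic at this price.

-0.88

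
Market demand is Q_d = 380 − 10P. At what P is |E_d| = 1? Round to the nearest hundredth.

For linear demand Q_d = a − bP, E = −bP/(a − bP). |E| = 1 ⇒ bP = a − bP ⇒ P = a/(2b).
P = 380/(2·10) = 19.00.

19.00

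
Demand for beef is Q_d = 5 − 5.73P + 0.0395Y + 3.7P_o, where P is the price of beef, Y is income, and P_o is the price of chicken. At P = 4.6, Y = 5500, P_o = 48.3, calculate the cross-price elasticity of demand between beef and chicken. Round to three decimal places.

Evaluating quantity at (P, Y, P_o) gives Q_d = 5 − 5.73(4.6) + 0.0395(5500) + 3.7(48.3) = 5 − 26.358 + 217.25 + 178.71 = 374.602.
∂Q_d/∂P_o = +3.7, so E_xy = 3.7·(48.3/374.602) ≈ 0.477.
E_xy > 0: the goods are substitutes.

0.477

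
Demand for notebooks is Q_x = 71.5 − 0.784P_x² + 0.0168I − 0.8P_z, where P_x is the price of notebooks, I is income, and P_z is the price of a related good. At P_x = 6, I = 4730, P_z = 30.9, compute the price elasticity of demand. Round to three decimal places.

Substituting, Q_x = 71.5 − 0.784(6)² + 0.0168(4730) − 0.8(30.9) = 71.5 − 28.224 + 79.464 − 24.72 = 98.02.
∂Q_x/∂P_x = −2·0.784·P_x = -9.408, so E_p = -9.408·(6/98.02) ≈ -0.576.
|E_p| < 1: demand is inelastic.

-0.576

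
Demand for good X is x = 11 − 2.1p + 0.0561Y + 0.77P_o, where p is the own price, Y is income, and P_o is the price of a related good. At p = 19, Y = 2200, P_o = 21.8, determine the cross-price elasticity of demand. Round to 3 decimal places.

0.151

Evaluating quantity at (p, Y, P_o) gives x = 11 − 2.1(19) + 0.0561(2200) + 0.77(21.8) = 11 − 39.9 + 123.42 + 16.786 = 111.306.
∂x/∂P_o = +0.77, so E_xy = 0.77·(21.8/111.306) ≈ 0.151.
E_xy > 0: the goods are substitutes.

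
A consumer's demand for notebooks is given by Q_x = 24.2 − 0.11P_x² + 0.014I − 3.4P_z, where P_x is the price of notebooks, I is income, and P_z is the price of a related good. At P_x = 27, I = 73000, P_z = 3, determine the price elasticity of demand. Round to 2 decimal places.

Substituting, Q_x = 24.2 − 0.11(27)² + 0.014(73000) − 3.4(3) = 24.2 − 80.19 + 1022 − 10.2 = 955.81.
∂Q_x/∂P_x = −2·0.11·P_x = -5.94, so E_p = -5.94·(27/955.81) ≈ -0.17.
|E_p| < 1: demand is inelastic.

-0.17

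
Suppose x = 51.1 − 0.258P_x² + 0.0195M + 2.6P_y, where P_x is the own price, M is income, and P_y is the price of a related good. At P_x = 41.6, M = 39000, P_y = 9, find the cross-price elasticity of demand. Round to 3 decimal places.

0.060

First evaluate x: 51.1 − 0.258(41.6)² + 0.0195(39000) + 2.6(9) = 51.1 − 446.4845 + 760.5 + 23.4 = 388.5155.
∂x/∂P_y = +2.6, so E_xy = 2.6·(9/388.5155) ≈ 0.060.
E_xy > 0: the goods are substitutes.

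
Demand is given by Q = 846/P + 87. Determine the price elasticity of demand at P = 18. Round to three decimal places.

At P = 18, Q = 134.
dQ/dP = −846/P² = −2.6111.
Point elasticity E = (dQ/dP)·(P/Q) = -2.6111 × 18/134 ≈ -0.351.
|E| < 1, so demand is inelastic at this price.

-0.351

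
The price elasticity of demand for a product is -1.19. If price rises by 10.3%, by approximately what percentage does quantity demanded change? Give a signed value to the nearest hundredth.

%ΔQ ≈ E × %ΔP = (-1.19) × (10.3%) ≈ -12.26%.

-12.26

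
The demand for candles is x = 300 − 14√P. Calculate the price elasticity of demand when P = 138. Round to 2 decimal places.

At P = 138, x = 135.5372.
dx/dP = −14/(2√P) = −14/(2·11.7473).
Point elasticity E = (dx/dP)·(P/x) = -0.5959 × 138/135.5372 ≈ -0.61.
|E| < 1, so demand is inelastic at this price.

-0.61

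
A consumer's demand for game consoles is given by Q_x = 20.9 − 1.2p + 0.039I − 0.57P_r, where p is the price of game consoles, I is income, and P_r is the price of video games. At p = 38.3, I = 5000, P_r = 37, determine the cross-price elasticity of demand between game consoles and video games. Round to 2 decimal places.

-0.14

First evaluate Q_x: 20.9 − 1.2(38.3) + 0.039(5000) − 0.57(37) = 20.9 − 45.96 + 195 − 21.09 = 148.85.
∂Q_x/∂P_r = −0.57, so E_xy = -0.57·(37/148.85) ≈ -0.14.
E_xy < 0: the goods are complements.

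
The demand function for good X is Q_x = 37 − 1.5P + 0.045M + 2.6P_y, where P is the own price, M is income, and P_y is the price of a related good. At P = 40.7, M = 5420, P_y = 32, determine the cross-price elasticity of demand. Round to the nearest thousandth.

0.275

Evaluating quantity at (P, M, P_y) gives Q_x = 37 − 1.5(40.7) + 0.045(5420) + 2.6(32) = 37 − 61.05 + 243.9 + 83.2 = 303.05.
∂Q_x/∂P_y = +2.6, so E_xy = 2.6·(32/303.05) ≈ 0.275.
E_xy > 0: the goods are substitutes.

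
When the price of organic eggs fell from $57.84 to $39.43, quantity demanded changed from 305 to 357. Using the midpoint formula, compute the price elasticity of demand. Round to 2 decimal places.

-0.42

%Δq = (357 − 305)/[(305 + 357)/2] = 52/331 ≈ 0.1571.
%Δp = (39.43 − 57.84)/[(57.84 + 39.43)/2] = -18.41/48.635 ≈ -0.3785.
Arc elasticity E = %Δq/%Δp ≈ 0.1571/-0.3785 ≈ -0.42.
|E| < 1: demand is inelastic over this range.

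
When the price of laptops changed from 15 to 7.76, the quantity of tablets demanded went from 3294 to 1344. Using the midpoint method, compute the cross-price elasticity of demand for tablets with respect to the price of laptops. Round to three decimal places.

1.322

%ΔQ_x = (1344 − 3294)/[(3294+1344)/2] = -1950/2319 ≈ -0.8409.
%ΔP_y = (7.76 − 15)/[(15+7.76)/2] ≈ -0.6362.
E_xy = -0.8409/-0.6362 ≈ 1.322.
E_xy > 0, so tablets and laptops are substitutes.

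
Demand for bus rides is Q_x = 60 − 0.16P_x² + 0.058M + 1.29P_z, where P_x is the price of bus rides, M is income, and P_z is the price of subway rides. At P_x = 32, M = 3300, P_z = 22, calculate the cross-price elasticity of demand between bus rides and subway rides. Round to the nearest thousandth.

0.245

Substituting, Q_x = 60 − 0.16(32)² + 0.058(3300) + 1.29(22) = 60 − 163.84 + 191.4 + 28.38 = 115.94.
∂Q_x/∂P_z = +1.29, so E_xy = 1.29·(22/115.94) ≈ 0.245.
E_xy > 0: the goods are substitutes.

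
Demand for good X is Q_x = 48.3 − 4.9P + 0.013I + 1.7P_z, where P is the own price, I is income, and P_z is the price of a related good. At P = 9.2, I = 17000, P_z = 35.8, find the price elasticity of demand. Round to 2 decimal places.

-0.16

Substituting, Q_x = 48.3 − 4.9(9.2) + 0.013(17000) + 1.7(35.8) = 48.3 − 45.08 + 221 + 60.86 = 285.08.
∂Q_x/∂P = −4.9, so E_p = (−4.9)·(9.2/285.08) ≈ -0.16.
|E_p| < 1: demand is inelastic.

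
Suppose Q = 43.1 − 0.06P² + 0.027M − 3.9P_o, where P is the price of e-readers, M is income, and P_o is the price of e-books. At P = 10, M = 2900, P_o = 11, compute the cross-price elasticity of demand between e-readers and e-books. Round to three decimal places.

Evaluating quantity at (P, M, P_o) gives Q = 43.1 − 0.06(10)² + 0.027(2900) − 3.9(11) = 43.1 − 6 + 78.3 − 42.9 = 72.5.
∂Q/∂P_o = −3.9, so E_xy = -3.9·(11/72.5) ≈ -0.592.
E_xy < 0: the goods are complements.

-0.592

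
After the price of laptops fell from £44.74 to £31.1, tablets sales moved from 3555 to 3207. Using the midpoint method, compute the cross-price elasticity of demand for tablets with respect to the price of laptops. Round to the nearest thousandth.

0.286

%ΔQ_x = (3207 − 3555)/[(3555+3207)/2] = -348/3381 ≈ -0.1029.
%ΔP_y = (31.1 − 44.74)/[(44.74+31.1)/2] ≈ -0.3597.
E_xy = -0.1029/-0.3597 ≈ 0.286.
E_xy > 0, so tablets and laptops are substitutes.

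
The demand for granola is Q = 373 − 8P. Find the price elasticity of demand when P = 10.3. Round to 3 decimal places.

-0.284

At P = 10.3, Q = 290.6.
dQ/dP = −8.
Point elasticity E = (dQ/dP)·(P/Q) = -8 × 10.3/290.6 ≈ -0.284.
|E| < 1, so demand is inelastic at this price.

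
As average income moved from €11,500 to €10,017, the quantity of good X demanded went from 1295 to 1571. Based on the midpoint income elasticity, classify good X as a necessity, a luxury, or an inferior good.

inferior

%ΔQ = (1571 − 1295)/[(1295+1571)/2] = 276/1433 ≈ 0.1926.
%ΔY = (10,017 − 11,500)/[(11,500+10,017)/2] = -1483/10758.5 ≈ -0.1378.
E_I = %ΔQ/%ΔY ≈ -1.397.
E_I < 0: inferior good.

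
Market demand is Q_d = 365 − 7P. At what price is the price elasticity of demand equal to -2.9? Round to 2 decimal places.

38.77

Set −bP/(a − bP) = −2.9 ⇒ bP = 2.9(a − bP) ⇒ bP(1+2.9) = 2.9·a.
P = 2.9·365/(7·3.9) ≈ 38.77.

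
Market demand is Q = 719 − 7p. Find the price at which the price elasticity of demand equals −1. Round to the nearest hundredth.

For linear demand Q = a − bp, E = −bp/(a − bp). |E| = 1 ⇒ bp = a − bp ⇒ p = a/(2b).
p = 719/(2·7) ≈ 51.36.

51.36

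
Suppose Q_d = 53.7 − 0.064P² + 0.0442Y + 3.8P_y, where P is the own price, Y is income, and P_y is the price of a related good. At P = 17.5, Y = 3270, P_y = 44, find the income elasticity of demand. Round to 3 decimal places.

Substituting, Q_d = 53.7 − 0.064(17.5)² + 0.0442(3270) + 3.8(44) = 53.7 − 19.6 + 144.534 + 167.2 = 345.834.
∂Q_d/∂Y = +0.0442, so E_I = 0.0442·(3270/345.834) ≈ 0.418.
E_I ∈ (0,1): normal good (necessity).

0.418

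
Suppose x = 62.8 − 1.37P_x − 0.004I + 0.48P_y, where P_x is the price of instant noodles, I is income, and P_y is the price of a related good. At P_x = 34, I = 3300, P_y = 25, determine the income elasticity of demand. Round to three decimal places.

-0.879

Evaluating quantity at (P_x, I, P_y) gives x = 62.8 − 1.37(34) − 0.004(3300) + 0.48(25) = 62.8 − 46.58 − 13.2 + 12 = 15.02.
∂x/∂I = −0.004, so E_I = -0.004·(3300/15.02) ≈ -0.879.
E_I < 0: inferior good.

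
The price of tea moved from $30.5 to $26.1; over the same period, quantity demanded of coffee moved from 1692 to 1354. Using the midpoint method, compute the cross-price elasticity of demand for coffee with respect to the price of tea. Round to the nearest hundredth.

1.43

%ΔQ_x = (1354 − 1692)/[(1692+1354)/2] = -338/1523 ≈ -0.2219.
%ΔP_y = (26.1 − 30.5)/[(30.5+26.1)/2] ≈ -0.1555.
E_xy = -0.2219/-0.1555 ≈ 1.43.
E_xy > 0, so coffee and tea are substitutes.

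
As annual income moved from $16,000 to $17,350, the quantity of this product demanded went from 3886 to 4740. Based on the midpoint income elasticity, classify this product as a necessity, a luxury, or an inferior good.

luxury

%ΔQ = (4740 − 3886)/[(3886+4740)/2] = 854/4313 ≈ 0.1980.
%ΔY = (17,350 − 16,000)/[(16,000+17,350)/2] = 1350/16675 ≈ 0.0810.
E_I = %ΔQ/%ΔY ≈ 2.446.
E_I > 1: normal good (luxury).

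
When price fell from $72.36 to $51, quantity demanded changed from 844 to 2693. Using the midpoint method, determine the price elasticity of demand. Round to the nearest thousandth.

-3.019

%Δq = (2693 − 844)/[(844 + 2693)/2] = 1849/1768.5 ≈ 1.0455.
%Δp = (51 − 72.36)/[(72.36 + 51)/2] = -21.36/61.68 ≈ -0.3463.
Arc elasticity E = %Δq/%Δp ≈ 1.0455/-0.3463 ≈ -3.019.
|E| > 1: demand is elastic over this range.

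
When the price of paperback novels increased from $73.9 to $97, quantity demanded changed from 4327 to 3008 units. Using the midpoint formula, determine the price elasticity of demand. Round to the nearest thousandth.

-1.330

%ΔQ = (3008 − 4327)/[(4327 + 3008)/2] = -1319/3667.5 ≈ -0.3596.
%Δp = (97 − 73.9)/[(73.9 + 97)/2] = 23.1/85.45 ≈ 0.2703.
Arc elasticity E = %ΔQ/%Δp ≈ -0.3596/0.2703 ≈ -1.330.
|E| > 1: demand is elastic over this range.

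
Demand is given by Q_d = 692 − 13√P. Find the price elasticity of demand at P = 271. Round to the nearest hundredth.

At P = 271, Q_d = 477.993.
dQ_d/dP = −13/(2√P) = −13/(2·16.4621).
Point elasticity E = (dQ_d/dP)·(P/Q_d) = -0.3948 × 271/477.993 ≈ -0.22.
|E| < 1, so demand is inelastic at this price.

-0.22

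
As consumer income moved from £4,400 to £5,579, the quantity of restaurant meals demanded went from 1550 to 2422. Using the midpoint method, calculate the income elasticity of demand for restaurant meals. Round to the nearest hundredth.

1.86

%ΔQ = (2422 − 1550)/[(1550+2422)/2] = 872/1986 ≈ 0.4391.
%ΔM = (5,579 − 4,400)/[(4,400+5,579)/2] = 1179/4989.5 ≈ 0.2363.
E_I = %ΔQ/%ΔM ≈ 1.86.
E_I > 1: normal good (luxury).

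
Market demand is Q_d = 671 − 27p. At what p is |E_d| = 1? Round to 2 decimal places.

For linear demand Q_d = a − bp, E = −bp/(a − bp). |E| = 1 ⇒ bp = a − bp ⇒ p = a/(2b).
p = 671/(2·27) ≈ 12.43.

12.43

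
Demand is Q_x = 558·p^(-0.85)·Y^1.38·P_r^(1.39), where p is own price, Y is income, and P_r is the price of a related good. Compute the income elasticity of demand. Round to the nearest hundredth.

For a Cobb–Douglas (constant-elasticity) form Q_x = A·Y^α·…, the elasticity with respect to Y equals the exponent α at every point.
Here the exponent on Y is 1.38, so the income elasticity of demand is 1.38.

1.38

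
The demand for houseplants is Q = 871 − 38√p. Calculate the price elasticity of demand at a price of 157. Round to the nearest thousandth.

-0.603

At p = 157, Q = 394.8614.
dQ/dp = −38/(2√p) = −38/(2·12.53).
Point elasticity E = (dQ/dp)·(p/Q) = -1.5164 × 157/394.8614 ≈ -0.603.
|E| < 1, so demand is inelastic at this price.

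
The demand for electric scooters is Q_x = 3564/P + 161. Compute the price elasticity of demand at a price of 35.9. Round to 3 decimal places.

-0.381

At P = 35.9, Q_x = 260.2758.
dQ_x/dP = −3564/P² = −2.7653.
Point elasticity E = (dQ_x/dP)·(P/Q_x) = -2.7653 × 35.9/260.2758 ≈ -0.381.
|E| < 1, so demand is inelastic at this price.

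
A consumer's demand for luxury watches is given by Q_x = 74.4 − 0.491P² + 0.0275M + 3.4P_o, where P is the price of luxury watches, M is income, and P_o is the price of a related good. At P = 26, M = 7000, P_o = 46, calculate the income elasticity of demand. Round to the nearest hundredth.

2.11

Q_x = 74.4 − 0.491(26)² + 0.0275(7000) + 3.4(46) = 74.4 − 331.916 + 192.5 + 156.4 = 91.384.
∂Q_x/∂M = +0.0275, so E_I = 0.0275·(7000/91.384) ≈ 2.11.
E_I > 1: normal good (luxury).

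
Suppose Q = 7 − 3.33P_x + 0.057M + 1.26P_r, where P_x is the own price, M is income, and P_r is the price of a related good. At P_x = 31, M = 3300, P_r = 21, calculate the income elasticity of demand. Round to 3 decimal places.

Evaluating quantity at (P_x, M, P_r) gives Q = 7 − 3.33(31) + 0.057(3300) + 1.26(21) = 7 − 103.23 + 188.1 + 26.46 = 118.33.
∂Q/∂M = +0.057, so E_I = 0.057·(3300/118.33) ≈ 1.590.
E_I > 1: normal good (luxury).

1.590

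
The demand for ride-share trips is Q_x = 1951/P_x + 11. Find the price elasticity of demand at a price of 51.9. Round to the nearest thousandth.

At P_x = 51.9, Q_x = 48.5915.
dQ_x/dP_x = −1951/P_x² = −0.7243.
Point elasticity E = (dQ_x/dP_x)·(P_x/Q_x) = -0.7243 × 51.9/48.5915 ≈ -0.774.
|E| < 1, so demand is inelastic at this price.

-0.774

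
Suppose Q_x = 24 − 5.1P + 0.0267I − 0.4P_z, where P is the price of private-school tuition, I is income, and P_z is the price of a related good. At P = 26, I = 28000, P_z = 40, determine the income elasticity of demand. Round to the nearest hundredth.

1.20

First evaluate Q_x: 24 − 5.1(26) + 0.0267(28000) − 0.4(40) = 24 − 132.6 + 747.6 − 16 = 623.
∂Q_x/∂I = +0.0267, so E_I = 0.0267·(28000/623) ≈ 1.20.
E_I > 1: normal good (luxury).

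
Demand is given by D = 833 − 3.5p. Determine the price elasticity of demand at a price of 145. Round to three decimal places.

At p = 145, D = 325.5.
dD/dp = −3.5.
Point elasticity E = (dD/dp)·(p/D) = -3.5 × 145/325.5 ≈ -1.559.
|E| > 1, so demand is elastic at this price.

-1.559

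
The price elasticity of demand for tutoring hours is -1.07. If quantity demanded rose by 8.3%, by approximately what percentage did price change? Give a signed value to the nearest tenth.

%ΔQ ≈ E × %ΔP ⇒ %ΔP = %ΔQ / E = (8.3%)/(-1.07) ≈ -7.8%.

-7.8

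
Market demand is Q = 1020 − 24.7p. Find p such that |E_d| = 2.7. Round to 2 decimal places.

Set −bp/(a − bp) = −2.7 ⇒ bp = 2.7(a − bp) ⇒ bp(1+2.7) = 2.7·a.
p = 2.7·1020/(24.7·3.7) ≈ 30.13.

30.13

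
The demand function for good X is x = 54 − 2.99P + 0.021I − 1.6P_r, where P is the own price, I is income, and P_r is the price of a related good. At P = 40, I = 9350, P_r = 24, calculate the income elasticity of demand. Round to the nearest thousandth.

2.126

First evaluate x: 54 − 2.99(40) + 0.021(9350) − 1.6(24) = 54 − 119.6 + 196.35 − 38.4 = 92.35.
∂x/∂I = +0.021, so E_I = 0.021·(9350/92.35) ≈ 2.126.
E_I > 1: normal good (luxury).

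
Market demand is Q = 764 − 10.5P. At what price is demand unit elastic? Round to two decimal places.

36.38

For linear demand Q = a − bP, E = −bP/(a − bP). |E| = 1 ⇒ bP = a − bP ⇒ P = a/(2b).
P = 764/(2·10.5) ≈ 36.38.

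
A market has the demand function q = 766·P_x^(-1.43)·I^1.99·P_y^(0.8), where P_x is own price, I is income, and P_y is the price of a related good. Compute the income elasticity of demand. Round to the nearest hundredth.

For a Cobb–Douglas (constant-elasticity) form q = A·I^α·…, the elasticity with respect to I equals the exponent α at every point.
Here the exponent on I is 1.99, so the income elasticity of demand is 1.99.

1.99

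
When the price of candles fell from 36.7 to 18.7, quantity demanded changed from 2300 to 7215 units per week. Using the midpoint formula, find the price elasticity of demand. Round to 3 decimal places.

-1.590

%ΔQ = (7215 − 2300)/[(2300 + 7215)/2] = 4915/4757.5 ≈ 1.0331.
%ΔP = (18.7 − 36.7)/[(36.7 + 18.7)/2] = -18/27.7 ≈ -0.6498.
Arc elasticity E = %ΔQ/%ΔP ≈ 1.0331/-0.6498 ≈ -1.590.
|E| > 1: demand is elastic over this range.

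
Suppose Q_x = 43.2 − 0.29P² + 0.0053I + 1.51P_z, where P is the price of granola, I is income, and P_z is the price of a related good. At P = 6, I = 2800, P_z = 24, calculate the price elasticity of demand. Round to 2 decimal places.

-0.25

Q_x = 43.2 − 0.29(6)² + 0.0053(2800) + 1.51(24) = 43.2 − 10.44 + 14.84 + 36.24 = 83.84.
∂Q_x/∂P = −2·0.29·P = -3.48, so E_p = -3.48·(6/83.84) ≈ -0.25.
|E_p| < 1: demand is inelastic.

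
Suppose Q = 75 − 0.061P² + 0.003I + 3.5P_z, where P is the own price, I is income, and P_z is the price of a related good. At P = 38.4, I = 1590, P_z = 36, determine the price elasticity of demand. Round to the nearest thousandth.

At the given point, Q = 75 − 0.061(38.4)² + 0.003(1590) + 3.5(36) = 75 − 89.9482 + 4.77 + 126 = 115.8218.
∂Q/∂P = −2·0.061·P = -4.6848, so E_p = -4.6848·(38.4/115.8218) ≈ -1.553.
|E_p| > 1: demand is elastic.

-1.553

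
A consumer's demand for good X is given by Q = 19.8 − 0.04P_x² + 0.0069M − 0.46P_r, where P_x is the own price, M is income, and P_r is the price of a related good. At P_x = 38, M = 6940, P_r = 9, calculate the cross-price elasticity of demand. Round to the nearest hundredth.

Q = 19.8 − 0.04(38)² + 0.0069(6940) − 0.46(9) = 19.8 − 57.76 + 47.886 − 4.14 = 5.786.
∂Q/∂P_r = −0.46, so E_xy = -0.46·(9/5.786) ≈ -0.72.
E_xy < 0: the goods are complements.

-0.72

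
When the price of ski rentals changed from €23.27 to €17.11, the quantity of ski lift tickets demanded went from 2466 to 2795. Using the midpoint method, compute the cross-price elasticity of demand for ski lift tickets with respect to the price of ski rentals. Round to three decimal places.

%ΔQ_x = (2795 − 2466)/[(2466+2795)/2] = 329/2630.5 ≈ 0.1251.
%ΔP_y = (17.11 − 23.27)/[(23.27+17.11)/2] ≈ -0.3051.
E_xy = 0.1251/-0.3051 ≈ -0.410.
E_xy < 0, so ski lift tickets and ski rentals are complements.

-0.410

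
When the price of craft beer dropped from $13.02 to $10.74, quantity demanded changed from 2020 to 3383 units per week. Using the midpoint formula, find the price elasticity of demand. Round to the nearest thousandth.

%Δq = (3383 − 2020)/[(2020 + 3383)/2] = 1363/2701.5 ≈ 0.5045.
%ΔP = (10.74 − 13.02)/[(13.02 + 10.74)/2] = -2.28/11.88 ≈ -0.1919.
Arc elasticity E = %Δq/%ΔP ≈ 0.5045/-0.1919 ≈ -2.629.
|E| > 1: demand is elastic over this range.

-2.629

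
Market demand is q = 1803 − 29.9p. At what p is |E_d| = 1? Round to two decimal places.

30.15

For linear demand q = a − bp, E = −bp/(a − bp). |E| = 1 ⇒ bp = a − bp ⇒ p = a/(2b).
p = 1803/(2·29.9) ≈ 30.15.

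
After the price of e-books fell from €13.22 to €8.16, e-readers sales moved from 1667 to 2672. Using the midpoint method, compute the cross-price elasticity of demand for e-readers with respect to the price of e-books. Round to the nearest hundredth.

%ΔQ_x = (2672 − 1667)/[(1667+2672)/2] = 1005/2169.5 ≈ 0.4632.
%ΔP_y = (8.16 − 13.22)/[(13.22+8.16)/2] ≈ -0.4733.
E_xy = 0.4632/-0.4733 ≈ -0.98.
E_xy < 0, so e-readers and e-books are complements.

-0.98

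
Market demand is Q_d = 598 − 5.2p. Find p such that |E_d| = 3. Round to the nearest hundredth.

86.25

Set −bp/(a − bp) = −3 ⇒ bp = 3(a − bp) ⇒ bp(1+3) = 3·a.
p = 3·598/(5.2·4) = 86.25.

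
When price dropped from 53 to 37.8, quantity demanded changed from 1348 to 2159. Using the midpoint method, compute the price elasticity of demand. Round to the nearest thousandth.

-1.381

%Δq = (2159 − 1348)/[(1348 + 2159)/2] = 811/1753.5 ≈ 0.4625.
%ΔP = (37.8 − 53)/[(53 + 37.8)/2] = -15.2/45.4 ≈ -0.3348.
Arc elasticity E = %Δq/%ΔP ≈ 0.4625/-0.3348 ≈ -1.381.
|E| > 1: demand is elastic over this range.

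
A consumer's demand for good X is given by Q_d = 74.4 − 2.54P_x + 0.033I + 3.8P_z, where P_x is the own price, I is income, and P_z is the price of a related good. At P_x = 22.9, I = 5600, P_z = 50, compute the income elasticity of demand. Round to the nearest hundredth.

Q_d = 74.4 − 2.54(22.9) + 0.033(5600) + 3.8(50) = 74.4 − 58.166 + 184.8 + 190 = 391.034.
∂Q_d/∂I = +0.033, so E_I = 0.033·(5600/391.034) ≈ 0.47.
E_I ∈ (0,1): normal good (necessity).

0.47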